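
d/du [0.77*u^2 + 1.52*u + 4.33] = 1.54*u + 1.52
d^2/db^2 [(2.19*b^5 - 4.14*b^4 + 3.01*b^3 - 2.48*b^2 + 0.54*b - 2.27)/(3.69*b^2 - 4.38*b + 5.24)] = (178.915554*b^7 - 679.064796*b^6 + 1667.844432*b^5 - 2464.73064*b^4 + 2656.56102*b^3 - 1676.329794*b^2 + 653.366076*b - 110.715952)/(50.243409*b^6 - 178.915554*b^5 + 426.4164*b^4 - 592.16724*b^3 + 605.5344*b^2 - 360.792864*b + 143.877824)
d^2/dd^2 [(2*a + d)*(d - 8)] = 2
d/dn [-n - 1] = -1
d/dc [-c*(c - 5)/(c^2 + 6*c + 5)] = (-11*c^2 - 10*c + 25)/(c^4 + 12*c^3 + 46*c^2 + 60*c + 25)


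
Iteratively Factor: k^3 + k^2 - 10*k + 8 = (k - 1)*(k^2 + 2*k - 8) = (k - 2)*(k - 1)*(k + 4)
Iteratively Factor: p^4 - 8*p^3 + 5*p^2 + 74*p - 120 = (p - 4)*(p^3 - 4*p^2 - 11*p + 30) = (p - 4)*(p + 3)*(p^2 - 7*p + 10) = (p - 5)*(p - 4)*(p + 3)*(p - 2)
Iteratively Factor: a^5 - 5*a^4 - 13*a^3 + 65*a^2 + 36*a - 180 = (a - 5)*(a^4 - 13*a^2 + 36) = (a - 5)*(a - 2)*(a^3 + 2*a^2 - 9*a - 18) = (a - 5)*(a - 2)*(a + 2)*(a^2 - 9) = (a - 5)*(a - 3)*(a - 2)*(a + 2)*(a + 3)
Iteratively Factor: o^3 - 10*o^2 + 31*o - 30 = (o - 3)*(o^2 - 7*o + 10) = (o - 5)*(o - 3)*(o - 2)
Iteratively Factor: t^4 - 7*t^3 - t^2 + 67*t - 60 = (t + 3)*(t^3 - 10*t^2 + 29*t - 20) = (t - 5)*(t + 3)*(t^2 - 5*t + 4) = (t - 5)*(t - 1)*(t + 3)*(t - 4)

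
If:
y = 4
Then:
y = 4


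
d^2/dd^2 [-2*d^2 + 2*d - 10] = -4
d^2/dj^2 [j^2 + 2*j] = 2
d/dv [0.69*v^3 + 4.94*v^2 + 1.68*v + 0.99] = 2.07*v^2 + 9.88*v + 1.68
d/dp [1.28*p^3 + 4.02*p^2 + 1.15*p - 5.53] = 3.84*p^2 + 8.04*p + 1.15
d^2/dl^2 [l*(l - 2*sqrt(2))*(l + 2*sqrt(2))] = 6*l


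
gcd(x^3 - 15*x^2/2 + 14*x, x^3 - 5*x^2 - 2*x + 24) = x - 4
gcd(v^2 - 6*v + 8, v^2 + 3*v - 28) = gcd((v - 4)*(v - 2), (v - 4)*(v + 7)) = v - 4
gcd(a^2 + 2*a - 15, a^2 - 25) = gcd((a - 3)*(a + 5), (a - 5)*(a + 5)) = a + 5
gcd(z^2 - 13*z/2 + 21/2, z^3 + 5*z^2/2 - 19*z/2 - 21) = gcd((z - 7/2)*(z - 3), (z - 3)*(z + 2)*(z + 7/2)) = z - 3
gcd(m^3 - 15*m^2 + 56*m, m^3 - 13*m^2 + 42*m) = m^2 - 7*m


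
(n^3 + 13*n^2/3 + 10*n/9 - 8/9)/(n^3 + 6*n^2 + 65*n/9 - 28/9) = (3*n + 2)/(3*n + 7)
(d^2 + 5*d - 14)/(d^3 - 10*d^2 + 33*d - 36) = (d^2 + 5*d - 14)/(d^3 - 10*d^2 + 33*d - 36)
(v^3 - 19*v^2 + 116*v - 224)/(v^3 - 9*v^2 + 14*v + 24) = (v^2 - 15*v + 56)/(v^2 - 5*v - 6)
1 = 1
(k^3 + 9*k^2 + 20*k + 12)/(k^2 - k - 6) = (k^2 + 7*k + 6)/(k - 3)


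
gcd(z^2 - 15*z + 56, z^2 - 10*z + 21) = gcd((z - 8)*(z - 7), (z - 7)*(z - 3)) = z - 7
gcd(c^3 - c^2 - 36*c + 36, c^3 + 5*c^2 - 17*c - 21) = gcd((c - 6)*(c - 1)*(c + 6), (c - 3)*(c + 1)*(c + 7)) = 1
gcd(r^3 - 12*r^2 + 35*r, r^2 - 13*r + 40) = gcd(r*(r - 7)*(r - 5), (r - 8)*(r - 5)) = r - 5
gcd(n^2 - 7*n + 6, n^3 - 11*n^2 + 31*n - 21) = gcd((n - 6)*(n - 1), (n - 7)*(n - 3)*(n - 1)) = n - 1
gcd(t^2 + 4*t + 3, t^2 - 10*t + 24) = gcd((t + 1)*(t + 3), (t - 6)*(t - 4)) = 1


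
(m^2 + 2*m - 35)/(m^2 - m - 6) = (-m^2 - 2*m + 35)/(-m^2 + m + 6)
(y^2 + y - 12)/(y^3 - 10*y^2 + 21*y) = (y + 4)/(y*(y - 7))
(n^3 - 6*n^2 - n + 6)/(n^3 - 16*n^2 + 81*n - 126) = (n^2 - 1)/(n^2 - 10*n + 21)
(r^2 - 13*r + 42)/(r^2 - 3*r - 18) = (r - 7)/(r + 3)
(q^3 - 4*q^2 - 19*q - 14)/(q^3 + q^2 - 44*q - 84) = (q + 1)/(q + 6)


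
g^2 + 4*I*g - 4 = (g + 2*I)^2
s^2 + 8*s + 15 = (s + 3)*(s + 5)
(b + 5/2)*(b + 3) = b^2 + 11*b/2 + 15/2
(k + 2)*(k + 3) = k^2 + 5*k + 6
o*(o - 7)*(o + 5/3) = o^3 - 16*o^2/3 - 35*o/3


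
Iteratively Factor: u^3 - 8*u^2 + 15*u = (u)*(u^2 - 8*u + 15) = u*(u - 5)*(u - 3)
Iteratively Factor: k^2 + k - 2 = (k - 1)*(k + 2)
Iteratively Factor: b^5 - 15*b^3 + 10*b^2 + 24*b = (b - 3)*(b^4 + 3*b^3 - 6*b^2 - 8*b) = (b - 3)*(b - 2)*(b^3 + 5*b^2 + 4*b) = (b - 3)*(b - 2)*(b + 1)*(b^2 + 4*b) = b*(b - 3)*(b - 2)*(b + 1)*(b + 4)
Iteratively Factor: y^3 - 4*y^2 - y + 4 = (y - 1)*(y^2 - 3*y - 4) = (y - 4)*(y - 1)*(y + 1)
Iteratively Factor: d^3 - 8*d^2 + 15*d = (d)*(d^2 - 8*d + 15) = d*(d - 5)*(d - 3)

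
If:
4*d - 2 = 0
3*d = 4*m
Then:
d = 1/2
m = 3/8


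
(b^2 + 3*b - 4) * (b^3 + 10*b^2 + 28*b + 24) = b^5 + 13*b^4 + 54*b^3 + 68*b^2 - 40*b - 96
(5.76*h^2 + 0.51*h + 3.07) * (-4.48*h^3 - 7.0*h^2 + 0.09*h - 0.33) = -25.8048*h^5 - 42.6048*h^4 - 16.8052*h^3 - 23.3449*h^2 + 0.108*h - 1.0131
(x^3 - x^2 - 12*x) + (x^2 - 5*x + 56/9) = x^3 - 17*x + 56/9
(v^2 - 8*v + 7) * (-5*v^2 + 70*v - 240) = -5*v^4 + 110*v^3 - 835*v^2 + 2410*v - 1680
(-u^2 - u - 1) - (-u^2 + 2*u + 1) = -3*u - 2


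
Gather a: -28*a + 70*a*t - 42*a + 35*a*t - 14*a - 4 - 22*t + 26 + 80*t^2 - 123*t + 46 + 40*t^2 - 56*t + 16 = a*(105*t - 84) + 120*t^2 - 201*t + 84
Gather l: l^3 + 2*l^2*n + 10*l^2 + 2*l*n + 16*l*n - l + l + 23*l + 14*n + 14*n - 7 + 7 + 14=l^3 + l^2*(2*n + 10) + l*(18*n + 23) + 28*n + 14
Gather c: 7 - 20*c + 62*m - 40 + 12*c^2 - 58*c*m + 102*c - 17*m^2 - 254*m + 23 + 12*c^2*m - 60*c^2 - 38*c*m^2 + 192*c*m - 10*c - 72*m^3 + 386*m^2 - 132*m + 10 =c^2*(12*m - 48) + c*(-38*m^2 + 134*m + 72) - 72*m^3 + 369*m^2 - 324*m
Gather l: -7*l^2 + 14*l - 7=-7*l^2 + 14*l - 7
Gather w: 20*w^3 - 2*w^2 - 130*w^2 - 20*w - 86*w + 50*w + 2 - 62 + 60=20*w^3 - 132*w^2 - 56*w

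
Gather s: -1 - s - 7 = -s - 8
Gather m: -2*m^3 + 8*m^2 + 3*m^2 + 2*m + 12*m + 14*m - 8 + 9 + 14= -2*m^3 + 11*m^2 + 28*m + 15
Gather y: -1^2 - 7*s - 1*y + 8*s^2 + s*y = 8*s^2 - 7*s + y*(s - 1) - 1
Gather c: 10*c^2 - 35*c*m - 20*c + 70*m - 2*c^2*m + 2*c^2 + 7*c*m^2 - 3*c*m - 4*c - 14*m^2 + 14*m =c^2*(12 - 2*m) + c*(7*m^2 - 38*m - 24) - 14*m^2 + 84*m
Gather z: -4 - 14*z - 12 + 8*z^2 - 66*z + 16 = 8*z^2 - 80*z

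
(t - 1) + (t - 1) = 2*t - 2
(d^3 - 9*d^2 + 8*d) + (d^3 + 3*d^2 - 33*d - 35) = 2*d^3 - 6*d^2 - 25*d - 35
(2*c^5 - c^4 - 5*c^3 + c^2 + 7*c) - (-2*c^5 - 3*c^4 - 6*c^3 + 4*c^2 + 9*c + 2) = 4*c^5 + 2*c^4 + c^3 - 3*c^2 - 2*c - 2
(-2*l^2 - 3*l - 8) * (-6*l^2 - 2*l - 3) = 12*l^4 + 22*l^3 + 60*l^2 + 25*l + 24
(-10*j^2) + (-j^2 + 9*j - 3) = -11*j^2 + 9*j - 3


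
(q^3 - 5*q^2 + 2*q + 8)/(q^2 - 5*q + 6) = (q^2 - 3*q - 4)/(q - 3)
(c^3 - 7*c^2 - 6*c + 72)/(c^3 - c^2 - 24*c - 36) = (c - 4)/(c + 2)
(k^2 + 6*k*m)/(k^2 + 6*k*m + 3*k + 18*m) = k/(k + 3)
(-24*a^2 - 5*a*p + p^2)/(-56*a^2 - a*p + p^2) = (3*a + p)/(7*a + p)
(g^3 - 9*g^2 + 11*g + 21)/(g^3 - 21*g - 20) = (g^2 - 10*g + 21)/(g^2 - g - 20)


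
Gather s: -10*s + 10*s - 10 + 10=0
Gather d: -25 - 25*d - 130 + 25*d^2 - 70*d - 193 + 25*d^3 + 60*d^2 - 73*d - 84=25*d^3 + 85*d^2 - 168*d - 432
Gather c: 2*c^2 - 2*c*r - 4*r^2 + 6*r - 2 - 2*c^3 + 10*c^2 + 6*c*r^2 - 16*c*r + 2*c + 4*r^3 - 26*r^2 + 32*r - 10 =-2*c^3 + 12*c^2 + c*(6*r^2 - 18*r + 2) + 4*r^3 - 30*r^2 + 38*r - 12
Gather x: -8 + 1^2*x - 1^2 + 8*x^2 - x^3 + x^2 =-x^3 + 9*x^2 + x - 9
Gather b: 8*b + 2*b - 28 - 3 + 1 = 10*b - 30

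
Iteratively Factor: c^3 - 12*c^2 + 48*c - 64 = (c - 4)*(c^2 - 8*c + 16) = (c - 4)^2*(c - 4)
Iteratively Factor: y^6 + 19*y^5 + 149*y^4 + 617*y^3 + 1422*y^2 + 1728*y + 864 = (y + 3)*(y^5 + 16*y^4 + 101*y^3 + 314*y^2 + 480*y + 288) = (y + 3)*(y + 4)*(y^4 + 12*y^3 + 53*y^2 + 102*y + 72) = (y + 3)*(y + 4)^2*(y^3 + 8*y^2 + 21*y + 18) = (y + 2)*(y + 3)*(y + 4)^2*(y^2 + 6*y + 9) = (y + 2)*(y + 3)^2*(y + 4)^2*(y + 3)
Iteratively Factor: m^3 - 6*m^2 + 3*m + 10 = (m - 5)*(m^2 - m - 2) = (m - 5)*(m + 1)*(m - 2)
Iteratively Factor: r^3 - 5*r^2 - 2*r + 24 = (r - 4)*(r^2 - r - 6) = (r - 4)*(r + 2)*(r - 3)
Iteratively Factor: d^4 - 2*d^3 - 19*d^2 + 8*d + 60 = (d + 3)*(d^3 - 5*d^2 - 4*d + 20) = (d - 5)*(d + 3)*(d^2 - 4) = (d - 5)*(d - 2)*(d + 3)*(d + 2)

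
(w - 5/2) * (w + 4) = w^2 + 3*w/2 - 10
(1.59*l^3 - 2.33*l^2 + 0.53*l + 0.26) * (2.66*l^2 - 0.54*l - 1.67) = 4.2294*l^5 - 7.0564*l^4 + 0.0127000000000004*l^3 + 4.2965*l^2 - 1.0255*l - 0.4342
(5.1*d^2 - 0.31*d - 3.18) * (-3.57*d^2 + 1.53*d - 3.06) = -18.207*d^4 + 8.9097*d^3 - 4.7277*d^2 - 3.9168*d + 9.7308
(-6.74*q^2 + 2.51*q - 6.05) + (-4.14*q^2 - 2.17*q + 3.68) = -10.88*q^2 + 0.34*q - 2.37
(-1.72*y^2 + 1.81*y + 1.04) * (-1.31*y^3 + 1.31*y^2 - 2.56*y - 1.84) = 2.2532*y^5 - 4.6243*y^4 + 5.4119*y^3 - 0.1064*y^2 - 5.9928*y - 1.9136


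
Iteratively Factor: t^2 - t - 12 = (t + 3)*(t - 4)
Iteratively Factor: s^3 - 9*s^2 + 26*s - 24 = (s - 2)*(s^2 - 7*s + 12) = (s - 4)*(s - 2)*(s - 3)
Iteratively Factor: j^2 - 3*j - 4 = (j + 1)*(j - 4)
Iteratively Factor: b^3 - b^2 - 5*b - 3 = (b - 3)*(b^2 + 2*b + 1) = (b - 3)*(b + 1)*(b + 1)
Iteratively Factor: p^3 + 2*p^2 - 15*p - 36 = (p - 4)*(p^2 + 6*p + 9) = (p - 4)*(p + 3)*(p + 3)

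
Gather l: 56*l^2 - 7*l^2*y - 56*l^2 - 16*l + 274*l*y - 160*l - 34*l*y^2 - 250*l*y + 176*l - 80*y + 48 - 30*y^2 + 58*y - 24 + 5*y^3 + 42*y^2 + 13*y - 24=-7*l^2*y + l*(-34*y^2 + 24*y) + 5*y^3 + 12*y^2 - 9*y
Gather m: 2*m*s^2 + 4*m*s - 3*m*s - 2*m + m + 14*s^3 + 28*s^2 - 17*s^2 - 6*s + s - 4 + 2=m*(2*s^2 + s - 1) + 14*s^3 + 11*s^2 - 5*s - 2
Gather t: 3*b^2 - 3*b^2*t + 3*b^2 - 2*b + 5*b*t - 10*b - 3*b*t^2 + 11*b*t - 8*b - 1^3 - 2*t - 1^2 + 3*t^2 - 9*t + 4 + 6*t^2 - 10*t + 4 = 6*b^2 - 20*b + t^2*(9 - 3*b) + t*(-3*b^2 + 16*b - 21) + 6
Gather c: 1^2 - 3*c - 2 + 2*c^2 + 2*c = 2*c^2 - c - 1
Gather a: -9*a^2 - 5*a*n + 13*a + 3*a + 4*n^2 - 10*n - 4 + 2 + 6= -9*a^2 + a*(16 - 5*n) + 4*n^2 - 10*n + 4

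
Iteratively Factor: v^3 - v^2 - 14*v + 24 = (v + 4)*(v^2 - 5*v + 6) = (v - 2)*(v + 4)*(v - 3)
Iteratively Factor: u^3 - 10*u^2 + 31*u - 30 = (u - 3)*(u^2 - 7*u + 10) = (u - 3)*(u - 2)*(u - 5)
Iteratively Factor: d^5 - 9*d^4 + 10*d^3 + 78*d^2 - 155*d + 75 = (d - 1)*(d^4 - 8*d^3 + 2*d^2 + 80*d - 75) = (d - 5)*(d - 1)*(d^3 - 3*d^2 - 13*d + 15) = (d - 5)*(d - 1)*(d + 3)*(d^2 - 6*d + 5) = (d - 5)^2*(d - 1)*(d + 3)*(d - 1)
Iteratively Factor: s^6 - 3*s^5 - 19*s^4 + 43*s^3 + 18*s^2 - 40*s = (s + 1)*(s^5 - 4*s^4 - 15*s^3 + 58*s^2 - 40*s) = s*(s + 1)*(s^4 - 4*s^3 - 15*s^2 + 58*s - 40) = s*(s + 1)*(s + 4)*(s^3 - 8*s^2 + 17*s - 10) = s*(s - 1)*(s + 1)*(s + 4)*(s^2 - 7*s + 10) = s*(s - 2)*(s - 1)*(s + 1)*(s + 4)*(s - 5)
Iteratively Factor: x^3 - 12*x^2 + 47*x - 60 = (x - 5)*(x^2 - 7*x + 12) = (x - 5)*(x - 4)*(x - 3)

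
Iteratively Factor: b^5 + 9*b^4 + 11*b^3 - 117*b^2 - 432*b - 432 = (b + 4)*(b^4 + 5*b^3 - 9*b^2 - 81*b - 108) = (b + 3)*(b + 4)*(b^3 + 2*b^2 - 15*b - 36) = (b - 4)*(b + 3)*(b + 4)*(b^2 + 6*b + 9) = (b - 4)*(b + 3)^2*(b + 4)*(b + 3)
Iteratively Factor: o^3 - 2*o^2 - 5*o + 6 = (o - 1)*(o^2 - o - 6) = (o - 1)*(o + 2)*(o - 3)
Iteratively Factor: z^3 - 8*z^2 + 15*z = (z)*(z^2 - 8*z + 15) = z*(z - 3)*(z - 5)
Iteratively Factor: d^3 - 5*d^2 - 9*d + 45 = (d + 3)*(d^2 - 8*d + 15) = (d - 3)*(d + 3)*(d - 5)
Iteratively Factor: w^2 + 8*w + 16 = (w + 4)*(w + 4)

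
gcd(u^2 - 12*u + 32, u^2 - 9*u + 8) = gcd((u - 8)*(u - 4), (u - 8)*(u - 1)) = u - 8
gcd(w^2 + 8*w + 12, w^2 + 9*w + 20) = 1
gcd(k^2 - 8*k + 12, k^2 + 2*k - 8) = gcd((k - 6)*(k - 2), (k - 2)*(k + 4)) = k - 2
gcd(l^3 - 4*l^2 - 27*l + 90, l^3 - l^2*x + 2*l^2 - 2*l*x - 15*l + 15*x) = l^2 + 2*l - 15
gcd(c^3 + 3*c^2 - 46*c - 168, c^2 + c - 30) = c + 6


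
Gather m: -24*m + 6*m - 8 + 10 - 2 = -18*m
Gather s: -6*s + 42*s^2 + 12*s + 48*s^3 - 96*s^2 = 48*s^3 - 54*s^2 + 6*s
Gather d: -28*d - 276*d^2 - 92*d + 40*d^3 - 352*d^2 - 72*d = 40*d^3 - 628*d^2 - 192*d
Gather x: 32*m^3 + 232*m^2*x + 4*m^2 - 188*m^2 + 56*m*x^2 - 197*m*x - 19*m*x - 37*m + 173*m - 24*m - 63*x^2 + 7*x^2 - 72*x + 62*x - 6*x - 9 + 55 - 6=32*m^3 - 184*m^2 + 112*m + x^2*(56*m - 56) + x*(232*m^2 - 216*m - 16) + 40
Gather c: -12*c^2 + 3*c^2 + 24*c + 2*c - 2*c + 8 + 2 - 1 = -9*c^2 + 24*c + 9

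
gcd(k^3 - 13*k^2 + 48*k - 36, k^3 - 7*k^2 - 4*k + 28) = 1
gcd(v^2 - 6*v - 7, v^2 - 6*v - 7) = v^2 - 6*v - 7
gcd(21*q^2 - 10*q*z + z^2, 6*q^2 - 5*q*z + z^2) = -3*q + z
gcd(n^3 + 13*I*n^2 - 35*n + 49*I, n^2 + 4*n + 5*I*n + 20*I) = 1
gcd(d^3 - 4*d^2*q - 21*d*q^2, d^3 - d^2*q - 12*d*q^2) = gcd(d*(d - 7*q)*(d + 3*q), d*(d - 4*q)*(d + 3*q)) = d^2 + 3*d*q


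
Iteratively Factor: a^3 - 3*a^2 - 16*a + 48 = (a - 3)*(a^2 - 16) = (a - 4)*(a - 3)*(a + 4)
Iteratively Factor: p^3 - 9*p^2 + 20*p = (p)*(p^2 - 9*p + 20) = p*(p - 5)*(p - 4)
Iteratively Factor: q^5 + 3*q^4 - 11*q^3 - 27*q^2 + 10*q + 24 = (q + 1)*(q^4 + 2*q^3 - 13*q^2 - 14*q + 24) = (q + 1)*(q + 2)*(q^3 - 13*q + 12) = (q - 3)*(q + 1)*(q + 2)*(q^2 + 3*q - 4) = (q - 3)*(q - 1)*(q + 1)*(q + 2)*(q + 4)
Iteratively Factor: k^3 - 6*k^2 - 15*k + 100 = (k - 5)*(k^2 - k - 20) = (k - 5)^2*(k + 4)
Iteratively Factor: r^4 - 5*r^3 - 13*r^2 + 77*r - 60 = (r - 3)*(r^3 - 2*r^2 - 19*r + 20) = (r - 5)*(r - 3)*(r^2 + 3*r - 4) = (r - 5)*(r - 3)*(r + 4)*(r - 1)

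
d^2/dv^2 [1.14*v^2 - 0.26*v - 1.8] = 2.28000000000000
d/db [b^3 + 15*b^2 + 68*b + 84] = 3*b^2 + 30*b + 68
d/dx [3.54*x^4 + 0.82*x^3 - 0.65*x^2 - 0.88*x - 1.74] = 14.16*x^3 + 2.46*x^2 - 1.3*x - 0.88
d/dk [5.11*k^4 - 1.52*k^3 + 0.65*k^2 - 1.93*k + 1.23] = 20.44*k^3 - 4.56*k^2 + 1.3*k - 1.93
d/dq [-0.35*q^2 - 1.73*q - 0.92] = -0.7*q - 1.73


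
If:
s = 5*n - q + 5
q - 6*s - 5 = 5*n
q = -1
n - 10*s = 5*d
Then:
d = -6/25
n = -6/5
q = -1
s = 0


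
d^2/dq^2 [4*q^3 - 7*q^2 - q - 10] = 24*q - 14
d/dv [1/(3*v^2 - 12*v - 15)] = 2*(2 - v)/(3*(-v^2 + 4*v + 5)^2)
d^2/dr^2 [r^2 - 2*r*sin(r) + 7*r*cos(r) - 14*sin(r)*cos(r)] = 2*r*sin(r) - 7*r*cos(r) - 14*sin(r) + 28*sin(2*r) - 4*cos(r) + 2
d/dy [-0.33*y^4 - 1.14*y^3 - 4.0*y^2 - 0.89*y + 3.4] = -1.32*y^3 - 3.42*y^2 - 8.0*y - 0.89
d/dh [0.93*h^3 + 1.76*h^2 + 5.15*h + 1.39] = 2.79*h^2 + 3.52*h + 5.15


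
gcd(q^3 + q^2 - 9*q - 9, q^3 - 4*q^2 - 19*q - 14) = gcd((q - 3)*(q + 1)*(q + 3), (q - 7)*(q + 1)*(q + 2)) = q + 1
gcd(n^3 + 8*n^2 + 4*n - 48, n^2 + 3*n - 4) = n + 4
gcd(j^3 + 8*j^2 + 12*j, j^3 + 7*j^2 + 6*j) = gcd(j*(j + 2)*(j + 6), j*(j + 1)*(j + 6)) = j^2 + 6*j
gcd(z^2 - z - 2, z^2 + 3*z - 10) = z - 2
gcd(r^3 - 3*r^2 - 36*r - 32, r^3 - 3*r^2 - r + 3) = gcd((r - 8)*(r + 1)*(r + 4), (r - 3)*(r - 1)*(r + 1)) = r + 1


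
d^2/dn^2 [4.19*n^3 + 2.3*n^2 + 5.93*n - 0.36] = 25.14*n + 4.6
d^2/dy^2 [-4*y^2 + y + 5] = -8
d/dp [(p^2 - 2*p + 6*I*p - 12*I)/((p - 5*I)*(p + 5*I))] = (p^2*(2 - 6*I) + p*(50 + 24*I) - 50 + 150*I)/(p^4 + 50*p^2 + 625)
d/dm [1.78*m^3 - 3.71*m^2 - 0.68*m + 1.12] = 5.34*m^2 - 7.42*m - 0.68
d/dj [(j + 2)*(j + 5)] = 2*j + 7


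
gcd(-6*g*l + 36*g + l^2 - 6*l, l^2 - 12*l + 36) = l - 6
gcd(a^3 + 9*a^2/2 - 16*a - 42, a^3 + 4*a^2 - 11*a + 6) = a + 6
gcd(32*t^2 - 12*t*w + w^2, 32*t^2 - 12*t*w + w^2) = 32*t^2 - 12*t*w + w^2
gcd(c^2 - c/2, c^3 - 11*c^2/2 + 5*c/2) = c^2 - c/2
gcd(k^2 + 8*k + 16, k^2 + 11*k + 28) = k + 4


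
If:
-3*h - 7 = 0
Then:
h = -7/3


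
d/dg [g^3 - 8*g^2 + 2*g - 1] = 3*g^2 - 16*g + 2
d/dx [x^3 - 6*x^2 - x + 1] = 3*x^2 - 12*x - 1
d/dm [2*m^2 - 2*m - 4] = 4*m - 2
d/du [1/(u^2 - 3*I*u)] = (-2*u + 3*I)/(u^2*(u - 3*I)^2)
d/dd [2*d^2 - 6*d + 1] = 4*d - 6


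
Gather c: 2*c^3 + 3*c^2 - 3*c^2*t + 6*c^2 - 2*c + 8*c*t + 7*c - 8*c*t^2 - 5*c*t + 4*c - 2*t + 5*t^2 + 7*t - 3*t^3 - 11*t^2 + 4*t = 2*c^3 + c^2*(9 - 3*t) + c*(-8*t^2 + 3*t + 9) - 3*t^3 - 6*t^2 + 9*t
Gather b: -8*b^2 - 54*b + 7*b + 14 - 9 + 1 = -8*b^2 - 47*b + 6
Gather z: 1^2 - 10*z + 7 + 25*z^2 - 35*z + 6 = 25*z^2 - 45*z + 14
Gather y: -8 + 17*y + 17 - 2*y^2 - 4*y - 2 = -2*y^2 + 13*y + 7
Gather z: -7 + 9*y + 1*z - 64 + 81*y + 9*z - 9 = 90*y + 10*z - 80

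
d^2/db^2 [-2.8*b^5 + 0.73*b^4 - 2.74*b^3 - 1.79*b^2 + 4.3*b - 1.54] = -56.0*b^3 + 8.76*b^2 - 16.44*b - 3.58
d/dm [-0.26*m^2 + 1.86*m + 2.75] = 1.86 - 0.52*m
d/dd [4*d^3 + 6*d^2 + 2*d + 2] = 12*d^2 + 12*d + 2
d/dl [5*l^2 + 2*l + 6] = 10*l + 2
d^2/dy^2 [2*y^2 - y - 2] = 4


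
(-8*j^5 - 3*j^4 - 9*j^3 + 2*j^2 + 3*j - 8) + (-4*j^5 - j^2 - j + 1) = -12*j^5 - 3*j^4 - 9*j^3 + j^2 + 2*j - 7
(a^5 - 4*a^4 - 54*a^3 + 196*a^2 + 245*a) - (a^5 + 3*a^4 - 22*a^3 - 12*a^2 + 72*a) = -7*a^4 - 32*a^3 + 208*a^2 + 173*a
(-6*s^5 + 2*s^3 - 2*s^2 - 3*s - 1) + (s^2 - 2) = -6*s^5 + 2*s^3 - s^2 - 3*s - 3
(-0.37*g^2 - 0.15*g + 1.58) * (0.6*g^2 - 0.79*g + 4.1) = -0.222*g^4 + 0.2023*g^3 - 0.4505*g^2 - 1.8632*g + 6.478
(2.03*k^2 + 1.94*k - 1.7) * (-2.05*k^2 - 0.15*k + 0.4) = -4.1615*k^4 - 4.2815*k^3 + 4.006*k^2 + 1.031*k - 0.68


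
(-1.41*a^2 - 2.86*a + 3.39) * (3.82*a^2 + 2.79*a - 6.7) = -5.3862*a^4 - 14.8591*a^3 + 14.4174*a^2 + 28.6201*a - 22.713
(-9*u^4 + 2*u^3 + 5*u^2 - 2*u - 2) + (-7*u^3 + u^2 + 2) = -9*u^4 - 5*u^3 + 6*u^2 - 2*u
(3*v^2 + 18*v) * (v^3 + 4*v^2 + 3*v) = 3*v^5 + 30*v^4 + 81*v^3 + 54*v^2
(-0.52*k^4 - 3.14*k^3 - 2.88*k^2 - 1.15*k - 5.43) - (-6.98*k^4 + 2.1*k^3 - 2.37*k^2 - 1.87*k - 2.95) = 6.46*k^4 - 5.24*k^3 - 0.51*k^2 + 0.72*k - 2.48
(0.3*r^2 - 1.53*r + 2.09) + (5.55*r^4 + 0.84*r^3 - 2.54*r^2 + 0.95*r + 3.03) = 5.55*r^4 + 0.84*r^3 - 2.24*r^2 - 0.58*r + 5.12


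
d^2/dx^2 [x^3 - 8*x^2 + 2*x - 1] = 6*x - 16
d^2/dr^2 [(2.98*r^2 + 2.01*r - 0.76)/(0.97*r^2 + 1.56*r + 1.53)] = (-5.236254*r^3 - 30.826212*r^2 - 24.798438*r + 2.913588)/(0.912673*r^6 + 4.403412*r^5 + 11.400507*r^4 + 17.687592*r^3 + 17.982243*r^2 + 10.955412*r + 3.581577)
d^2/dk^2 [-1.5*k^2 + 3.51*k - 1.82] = -3.00000000000000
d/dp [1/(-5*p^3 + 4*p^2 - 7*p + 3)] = (15*p^2 - 8*p + 7)/(5*p^3 - 4*p^2 + 7*p - 3)^2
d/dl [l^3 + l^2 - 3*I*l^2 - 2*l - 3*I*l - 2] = 3*l^2 + l*(2 - 6*I) - 2 - 3*I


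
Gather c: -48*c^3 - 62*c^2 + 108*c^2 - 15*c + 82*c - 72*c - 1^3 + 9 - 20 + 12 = -48*c^3 + 46*c^2 - 5*c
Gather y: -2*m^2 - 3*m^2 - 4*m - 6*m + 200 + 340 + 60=-5*m^2 - 10*m + 600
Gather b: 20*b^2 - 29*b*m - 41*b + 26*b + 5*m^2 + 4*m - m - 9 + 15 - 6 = 20*b^2 + b*(-29*m - 15) + 5*m^2 + 3*m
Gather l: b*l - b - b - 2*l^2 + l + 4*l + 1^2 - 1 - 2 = -2*b - 2*l^2 + l*(b + 5) - 2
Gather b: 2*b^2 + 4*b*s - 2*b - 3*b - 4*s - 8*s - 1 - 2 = 2*b^2 + b*(4*s - 5) - 12*s - 3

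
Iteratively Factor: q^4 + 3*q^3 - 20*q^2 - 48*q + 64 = (q - 1)*(q^3 + 4*q^2 - 16*q - 64) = (q - 4)*(q - 1)*(q^2 + 8*q + 16) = (q - 4)*(q - 1)*(q + 4)*(q + 4)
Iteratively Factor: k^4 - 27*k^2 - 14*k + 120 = (k + 4)*(k^3 - 4*k^2 - 11*k + 30) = (k - 2)*(k + 4)*(k^2 - 2*k - 15) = (k - 5)*(k - 2)*(k + 4)*(k + 3)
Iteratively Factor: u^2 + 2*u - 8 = (u - 2)*(u + 4)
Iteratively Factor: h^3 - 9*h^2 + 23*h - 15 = (h - 5)*(h^2 - 4*h + 3) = (h - 5)*(h - 1)*(h - 3)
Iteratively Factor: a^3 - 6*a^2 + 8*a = (a - 4)*(a^2 - 2*a) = (a - 4)*(a - 2)*(a)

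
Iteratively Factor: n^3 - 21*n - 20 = (n + 4)*(n^2 - 4*n - 5) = (n + 1)*(n + 4)*(n - 5)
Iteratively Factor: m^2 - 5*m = (m)*(m - 5)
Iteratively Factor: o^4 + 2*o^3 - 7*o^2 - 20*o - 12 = (o - 3)*(o^3 + 5*o^2 + 8*o + 4) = (o - 3)*(o + 2)*(o^2 + 3*o + 2) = (o - 3)*(o + 1)*(o + 2)*(o + 2)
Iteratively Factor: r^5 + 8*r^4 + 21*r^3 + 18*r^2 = (r + 3)*(r^4 + 5*r^3 + 6*r^2) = (r + 2)*(r + 3)*(r^3 + 3*r^2) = r*(r + 2)*(r + 3)*(r^2 + 3*r) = r*(r + 2)*(r + 3)^2*(r)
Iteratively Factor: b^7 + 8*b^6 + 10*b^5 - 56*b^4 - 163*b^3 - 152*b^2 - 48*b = (b + 4)*(b^6 + 4*b^5 - 6*b^4 - 32*b^3 - 35*b^2 - 12*b) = (b + 1)*(b + 4)*(b^5 + 3*b^4 - 9*b^3 - 23*b^2 - 12*b) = b*(b + 1)*(b + 4)*(b^4 + 3*b^3 - 9*b^2 - 23*b - 12) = b*(b - 3)*(b + 1)*(b + 4)*(b^3 + 6*b^2 + 9*b + 4) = b*(b - 3)*(b + 1)^2*(b + 4)*(b^2 + 5*b + 4) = b*(b - 3)*(b + 1)^3*(b + 4)*(b + 4)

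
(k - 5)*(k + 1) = k^2 - 4*k - 5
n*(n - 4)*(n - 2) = n^3 - 6*n^2 + 8*n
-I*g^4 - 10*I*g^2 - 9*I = (g - 3*I)*(g - I)*(g + 3*I)*(-I*g + 1)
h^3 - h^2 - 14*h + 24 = (h - 3)*(h - 2)*(h + 4)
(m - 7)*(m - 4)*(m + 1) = m^3 - 10*m^2 + 17*m + 28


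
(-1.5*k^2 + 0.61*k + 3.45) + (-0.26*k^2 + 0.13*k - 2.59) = -1.76*k^2 + 0.74*k + 0.86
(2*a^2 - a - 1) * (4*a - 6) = 8*a^3 - 16*a^2 + 2*a + 6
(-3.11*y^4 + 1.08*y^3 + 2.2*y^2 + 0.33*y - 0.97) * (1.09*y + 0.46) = -3.3899*y^5 - 0.2534*y^4 + 2.8948*y^3 + 1.3717*y^2 - 0.9055*y - 0.4462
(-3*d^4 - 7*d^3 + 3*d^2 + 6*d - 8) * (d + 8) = -3*d^5 - 31*d^4 - 53*d^3 + 30*d^2 + 40*d - 64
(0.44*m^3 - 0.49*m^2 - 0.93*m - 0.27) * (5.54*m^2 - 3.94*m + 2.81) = 2.4376*m^5 - 4.4482*m^4 - 1.9852*m^3 + 0.7915*m^2 - 1.5495*m - 0.7587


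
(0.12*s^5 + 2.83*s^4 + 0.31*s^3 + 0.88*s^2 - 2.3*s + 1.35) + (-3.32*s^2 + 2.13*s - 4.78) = 0.12*s^5 + 2.83*s^4 + 0.31*s^3 - 2.44*s^2 - 0.17*s - 3.43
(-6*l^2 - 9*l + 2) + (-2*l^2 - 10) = -8*l^2 - 9*l - 8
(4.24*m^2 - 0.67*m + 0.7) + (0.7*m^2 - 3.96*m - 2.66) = 4.94*m^2 - 4.63*m - 1.96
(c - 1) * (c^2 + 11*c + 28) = c^3 + 10*c^2 + 17*c - 28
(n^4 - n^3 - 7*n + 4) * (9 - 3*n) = -3*n^5 + 12*n^4 - 9*n^3 + 21*n^2 - 75*n + 36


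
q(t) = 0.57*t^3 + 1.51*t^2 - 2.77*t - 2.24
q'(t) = 1.71*t^2 + 3.02*t - 2.77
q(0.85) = -3.15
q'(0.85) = 1.03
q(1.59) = -0.54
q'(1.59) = 6.35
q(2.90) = 16.33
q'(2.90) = 20.37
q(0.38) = -3.04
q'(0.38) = -1.38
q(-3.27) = 3.03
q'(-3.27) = 5.64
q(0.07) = -2.43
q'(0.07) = -2.55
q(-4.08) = -4.52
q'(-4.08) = 13.37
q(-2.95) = 4.44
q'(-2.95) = 3.20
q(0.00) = -2.24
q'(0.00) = -2.77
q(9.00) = 510.67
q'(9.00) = 162.92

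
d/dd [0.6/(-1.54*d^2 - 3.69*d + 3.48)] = (1.848*d + 2.214)/(1.54*d^2 + 3.69*d - 3.48)^2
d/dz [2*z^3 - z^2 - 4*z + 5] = 6*z^2 - 2*z - 4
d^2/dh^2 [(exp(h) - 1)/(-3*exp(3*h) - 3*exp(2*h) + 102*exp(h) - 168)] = 2*(-2*exp(6*h) + 3*exp(5*h) - 63*exp(4*h) + 315*exp(3*h) - 135*exp(2*h) - 486*exp(h) - 616)*exp(h)/(3*(exp(9*h) + 3*exp(8*h) - 99*exp(7*h) - 35*exp(6*h) + 3702*exp(5*h) - 7788*exp(4*h) - 41320*exp(3*h) + 203616*exp(2*h) - 319872*exp(h) + 175616))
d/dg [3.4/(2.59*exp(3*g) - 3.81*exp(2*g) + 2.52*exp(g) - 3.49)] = (-26.418*exp(2*g) + 25.908*exp(g) - 8.568)*exp(g)/(2.59*exp(3*g) - 3.81*exp(2*g) + 2.52*exp(g) - 3.49)^2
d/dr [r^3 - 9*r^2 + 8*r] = 3*r^2 - 18*r + 8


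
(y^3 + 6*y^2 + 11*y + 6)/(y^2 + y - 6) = (y^2 + 3*y + 2)/(y - 2)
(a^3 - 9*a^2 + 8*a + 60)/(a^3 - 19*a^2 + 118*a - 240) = (a + 2)/(a - 8)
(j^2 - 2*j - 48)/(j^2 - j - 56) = (j + 6)/(j + 7)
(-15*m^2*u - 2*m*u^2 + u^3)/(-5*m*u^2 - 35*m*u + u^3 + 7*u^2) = (3*m + u)/(u + 7)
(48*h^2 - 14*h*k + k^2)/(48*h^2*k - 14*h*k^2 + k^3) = 1/k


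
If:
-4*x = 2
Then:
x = -1/2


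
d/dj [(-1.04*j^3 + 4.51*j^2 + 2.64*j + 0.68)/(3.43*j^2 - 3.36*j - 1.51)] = (-3.5672*j^4 + 6.9888*j^3 - 19.4976*j^2 - 18.285*j - 1.7016)/(11.7649*j^4 - 23.0496*j^3 + 0.930999999999997*j^2 + 10.1472*j + 2.2801)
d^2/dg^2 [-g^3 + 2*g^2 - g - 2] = 4 - 6*g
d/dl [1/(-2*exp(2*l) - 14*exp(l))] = (exp(l) + 7/2)*exp(-l)/(exp(l) + 7)^2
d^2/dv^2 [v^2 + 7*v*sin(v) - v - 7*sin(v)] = -7*v*sin(v) + 7*sin(v) + 14*cos(v) + 2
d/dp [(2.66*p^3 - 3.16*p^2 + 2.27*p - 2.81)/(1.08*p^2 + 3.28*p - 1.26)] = (2.8728*p^4 + 17.4496*p^3 - 22.8712*p^2 + 14.0328*p + 6.3566)/(1.1664*p^4 + 7.0848*p^3 + 8.0368*p^2 - 8.2656*p + 1.5876)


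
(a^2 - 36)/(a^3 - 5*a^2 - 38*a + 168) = (a - 6)/(a^2 - 11*a + 28)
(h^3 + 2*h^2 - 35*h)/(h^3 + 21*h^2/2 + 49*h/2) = 2*(h - 5)/(2*h + 7)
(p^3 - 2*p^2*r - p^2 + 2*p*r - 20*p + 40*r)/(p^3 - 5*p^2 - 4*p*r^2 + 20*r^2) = (p + 4)/(p + 2*r)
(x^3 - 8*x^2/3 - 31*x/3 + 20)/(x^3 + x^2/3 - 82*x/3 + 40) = (x + 3)/(x + 6)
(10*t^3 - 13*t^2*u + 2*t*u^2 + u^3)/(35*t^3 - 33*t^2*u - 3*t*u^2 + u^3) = (2*t - u)/(7*t - u)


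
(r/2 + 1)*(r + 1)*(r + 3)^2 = r^4/2 + 9*r^3/2 + 29*r^2/2 + 39*r/2 + 9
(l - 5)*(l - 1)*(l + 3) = l^3 - 3*l^2 - 13*l + 15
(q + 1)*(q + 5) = q^2 + 6*q + 5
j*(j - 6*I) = j^2 - 6*I*j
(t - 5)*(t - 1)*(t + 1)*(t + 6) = t^4 + t^3 - 31*t^2 - t + 30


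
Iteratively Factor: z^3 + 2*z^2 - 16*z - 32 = (z - 4)*(z^2 + 6*z + 8) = (z - 4)*(z + 2)*(z + 4)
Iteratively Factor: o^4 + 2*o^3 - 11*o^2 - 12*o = (o)*(o^3 + 2*o^2 - 11*o - 12) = o*(o + 1)*(o^2 + o - 12) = o*(o + 1)*(o + 4)*(o - 3)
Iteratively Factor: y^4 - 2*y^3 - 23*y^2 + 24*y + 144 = (y - 4)*(y^3 + 2*y^2 - 15*y - 36) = (y - 4)*(y + 3)*(y^2 - y - 12) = (y - 4)*(y + 3)^2*(y - 4)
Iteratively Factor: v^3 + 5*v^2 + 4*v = (v)*(v^2 + 5*v + 4) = v*(v + 1)*(v + 4)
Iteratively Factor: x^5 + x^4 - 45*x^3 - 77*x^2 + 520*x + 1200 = (x - 5)*(x^4 + 6*x^3 - 15*x^2 - 152*x - 240) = (x - 5)^2*(x^3 + 11*x^2 + 40*x + 48) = (x - 5)^2*(x + 4)*(x^2 + 7*x + 12) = (x - 5)^2*(x + 4)^2*(x + 3)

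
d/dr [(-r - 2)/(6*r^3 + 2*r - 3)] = (-6*r^3 - 2*r + 2*(r + 2)*(9*r^2 + 1) + 3)/(6*r^3 + 2*r - 3)^2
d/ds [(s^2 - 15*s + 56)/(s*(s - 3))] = 4*(3*s^2 - 28*s + 42)/(s^2*(s^2 - 6*s + 9))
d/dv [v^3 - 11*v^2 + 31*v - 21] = 3*v^2 - 22*v + 31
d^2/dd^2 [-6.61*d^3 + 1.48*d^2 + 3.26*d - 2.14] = 2.96 - 39.66*d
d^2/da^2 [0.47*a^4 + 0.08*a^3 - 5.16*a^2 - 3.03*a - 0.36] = 5.64*a^2 + 0.48*a - 10.32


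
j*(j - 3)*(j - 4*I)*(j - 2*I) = j^4 - 3*j^3 - 6*I*j^3 - 8*j^2 + 18*I*j^2 + 24*j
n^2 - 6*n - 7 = (n - 7)*(n + 1)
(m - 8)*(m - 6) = m^2 - 14*m + 48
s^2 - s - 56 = (s - 8)*(s + 7)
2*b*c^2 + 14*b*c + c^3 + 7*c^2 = c*(2*b + c)*(c + 7)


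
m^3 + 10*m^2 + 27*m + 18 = (m + 1)*(m + 3)*(m + 6)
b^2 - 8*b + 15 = (b - 5)*(b - 3)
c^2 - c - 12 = (c - 4)*(c + 3)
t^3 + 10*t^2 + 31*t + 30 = (t + 2)*(t + 3)*(t + 5)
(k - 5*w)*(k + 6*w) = k^2 + k*w - 30*w^2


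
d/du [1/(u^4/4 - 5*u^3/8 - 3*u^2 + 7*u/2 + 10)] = 8*(-8*u^3 + 15*u^2 + 48*u - 28)/(2*u^4 - 5*u^3 - 24*u^2 + 28*u + 80)^2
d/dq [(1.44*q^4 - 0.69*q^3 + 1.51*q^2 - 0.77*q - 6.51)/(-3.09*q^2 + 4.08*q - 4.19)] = (-8.8992*q^5 + 19.7577*q^4 - 29.7648*q^3 + 12.4548*q^2 - 52.8856*q + 29.7871)/(9.5481*q^4 - 25.2144*q^3 + 42.5406*q^2 - 34.1904*q + 17.5561)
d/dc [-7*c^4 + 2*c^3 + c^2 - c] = -28*c^3 + 6*c^2 + 2*c - 1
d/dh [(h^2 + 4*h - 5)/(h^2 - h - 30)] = -5/(h^2 - 12*h + 36)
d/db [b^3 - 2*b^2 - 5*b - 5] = 3*b^2 - 4*b - 5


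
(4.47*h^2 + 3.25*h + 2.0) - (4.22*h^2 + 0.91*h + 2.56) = 0.25*h^2 + 2.34*h - 0.56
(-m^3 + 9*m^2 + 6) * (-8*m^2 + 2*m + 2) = 8*m^5 - 74*m^4 + 16*m^3 - 30*m^2 + 12*m + 12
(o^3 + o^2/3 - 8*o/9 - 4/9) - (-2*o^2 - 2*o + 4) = o^3 + 7*o^2/3 + 10*o/9 - 40/9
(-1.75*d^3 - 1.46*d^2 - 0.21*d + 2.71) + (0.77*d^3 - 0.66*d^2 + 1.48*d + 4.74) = -0.98*d^3 - 2.12*d^2 + 1.27*d + 7.45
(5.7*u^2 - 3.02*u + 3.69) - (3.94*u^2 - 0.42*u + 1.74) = 1.76*u^2 - 2.6*u + 1.95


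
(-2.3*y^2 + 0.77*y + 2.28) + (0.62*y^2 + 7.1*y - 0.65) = -1.68*y^2 + 7.87*y + 1.63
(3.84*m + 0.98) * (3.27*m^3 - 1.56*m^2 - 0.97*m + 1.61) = 12.5568*m^4 - 2.7858*m^3 - 5.2536*m^2 + 5.2318*m + 1.5778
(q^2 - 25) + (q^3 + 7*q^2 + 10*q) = q^3 + 8*q^2 + 10*q - 25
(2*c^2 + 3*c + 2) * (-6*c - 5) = -12*c^3 - 28*c^2 - 27*c - 10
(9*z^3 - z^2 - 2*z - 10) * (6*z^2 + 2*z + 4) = 54*z^5 + 12*z^4 + 22*z^3 - 68*z^2 - 28*z - 40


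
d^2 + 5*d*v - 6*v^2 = (d - v)*(d + 6*v)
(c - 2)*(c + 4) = c^2 + 2*c - 8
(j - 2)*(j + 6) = j^2 + 4*j - 12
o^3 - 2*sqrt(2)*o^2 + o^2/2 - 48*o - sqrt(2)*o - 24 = (o + 1/2)*(o - 6*sqrt(2))*(o + 4*sqrt(2))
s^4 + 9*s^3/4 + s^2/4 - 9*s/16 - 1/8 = (s - 1/2)*(s + 1/4)*(s + 1/2)*(s + 2)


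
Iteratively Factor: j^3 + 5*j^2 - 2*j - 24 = (j + 4)*(j^2 + j - 6) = (j + 3)*(j + 4)*(j - 2)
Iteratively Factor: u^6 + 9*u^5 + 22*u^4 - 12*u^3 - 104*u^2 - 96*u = (u - 2)*(u^5 + 11*u^4 + 44*u^3 + 76*u^2 + 48*u) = (u - 2)*(u + 4)*(u^4 + 7*u^3 + 16*u^2 + 12*u) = (u - 2)*(u + 2)*(u + 4)*(u^3 + 5*u^2 + 6*u) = (u - 2)*(u + 2)*(u + 3)*(u + 4)*(u^2 + 2*u) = (u - 2)*(u + 2)^2*(u + 3)*(u + 4)*(u)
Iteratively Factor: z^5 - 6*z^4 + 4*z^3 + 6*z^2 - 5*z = (z)*(z^4 - 6*z^3 + 4*z^2 + 6*z - 5) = z*(z - 1)*(z^3 - 5*z^2 - z + 5) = z*(z - 1)*(z + 1)*(z^2 - 6*z + 5) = z*(z - 1)^2*(z + 1)*(z - 5)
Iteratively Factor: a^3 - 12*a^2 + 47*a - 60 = (a - 5)*(a^2 - 7*a + 12) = (a - 5)*(a - 4)*(a - 3)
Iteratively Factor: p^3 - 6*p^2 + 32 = (p + 2)*(p^2 - 8*p + 16) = (p - 4)*(p + 2)*(p - 4)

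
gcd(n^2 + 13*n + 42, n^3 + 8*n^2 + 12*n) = n + 6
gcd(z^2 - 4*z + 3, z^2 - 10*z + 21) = z - 3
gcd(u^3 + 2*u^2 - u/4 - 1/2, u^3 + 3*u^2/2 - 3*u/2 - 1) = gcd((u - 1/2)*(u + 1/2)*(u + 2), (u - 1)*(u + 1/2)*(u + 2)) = u^2 + 5*u/2 + 1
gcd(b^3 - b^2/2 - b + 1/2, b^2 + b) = b + 1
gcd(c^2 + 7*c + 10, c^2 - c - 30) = c + 5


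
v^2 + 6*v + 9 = (v + 3)^2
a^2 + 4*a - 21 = (a - 3)*(a + 7)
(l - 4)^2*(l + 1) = l^3 - 7*l^2 + 8*l + 16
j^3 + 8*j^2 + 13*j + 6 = (j + 1)^2*(j + 6)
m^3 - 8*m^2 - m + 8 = (m - 8)*(m - 1)*(m + 1)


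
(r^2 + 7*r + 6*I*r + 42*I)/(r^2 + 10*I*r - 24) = (r + 7)/(r + 4*I)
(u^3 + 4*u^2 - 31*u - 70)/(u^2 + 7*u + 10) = (u^2 + 2*u - 35)/(u + 5)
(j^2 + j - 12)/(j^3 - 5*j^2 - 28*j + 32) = (j - 3)/(j^2 - 9*j + 8)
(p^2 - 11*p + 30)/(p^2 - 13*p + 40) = (p - 6)/(p - 8)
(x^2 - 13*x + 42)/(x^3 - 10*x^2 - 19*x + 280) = (x - 6)/(x^2 - 3*x - 40)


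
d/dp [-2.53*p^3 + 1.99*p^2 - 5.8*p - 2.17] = -7.59*p^2 + 3.98*p - 5.8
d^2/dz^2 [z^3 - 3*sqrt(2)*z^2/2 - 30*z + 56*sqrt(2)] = 6*z - 3*sqrt(2)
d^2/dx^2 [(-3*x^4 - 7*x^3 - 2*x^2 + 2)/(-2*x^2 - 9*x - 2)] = 2*(12*x^6 + 162*x^5 + 765*x^4 + 935*x^3 + 402*x^2 - 24*x - 146)/(8*x^6 + 108*x^5 + 510*x^4 + 945*x^3 + 510*x^2 + 108*x + 8)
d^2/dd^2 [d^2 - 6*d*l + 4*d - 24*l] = 2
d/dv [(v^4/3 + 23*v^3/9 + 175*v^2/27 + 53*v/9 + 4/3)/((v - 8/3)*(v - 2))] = (54*v^5 - 171*v^4 - 1356*v^3 + 385*v^2 + 5384*v + 3048)/(9*(9*v^4 - 84*v^3 + 292*v^2 - 448*v + 256))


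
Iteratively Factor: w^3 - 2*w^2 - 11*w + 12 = (w - 4)*(w^2 + 2*w - 3) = (w - 4)*(w - 1)*(w + 3)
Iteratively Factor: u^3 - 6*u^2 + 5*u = (u - 1)*(u^2 - 5*u) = u*(u - 1)*(u - 5)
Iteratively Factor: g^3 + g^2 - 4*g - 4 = (g - 2)*(g^2 + 3*g + 2) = (g - 2)*(g + 1)*(g + 2)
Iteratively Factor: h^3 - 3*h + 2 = (h + 2)*(h^2 - 2*h + 1) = (h - 1)*(h + 2)*(h - 1)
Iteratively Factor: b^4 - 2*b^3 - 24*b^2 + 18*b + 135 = (b - 5)*(b^3 + 3*b^2 - 9*b - 27) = (b - 5)*(b + 3)*(b^2 - 9) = (b - 5)*(b - 3)*(b + 3)*(b + 3)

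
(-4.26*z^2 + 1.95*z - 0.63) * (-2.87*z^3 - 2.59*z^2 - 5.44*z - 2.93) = 12.2262*z^5 + 5.4369*z^4 + 19.932*z^3 + 3.5055*z^2 - 2.2863*z + 1.8459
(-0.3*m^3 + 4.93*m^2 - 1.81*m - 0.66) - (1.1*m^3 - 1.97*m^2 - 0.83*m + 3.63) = -1.4*m^3 + 6.9*m^2 - 0.98*m - 4.29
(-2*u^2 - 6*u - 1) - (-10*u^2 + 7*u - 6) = 8*u^2 - 13*u + 5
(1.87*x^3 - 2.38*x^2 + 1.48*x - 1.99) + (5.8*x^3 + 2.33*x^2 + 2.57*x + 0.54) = 7.67*x^3 - 0.0499999999999998*x^2 + 4.05*x - 1.45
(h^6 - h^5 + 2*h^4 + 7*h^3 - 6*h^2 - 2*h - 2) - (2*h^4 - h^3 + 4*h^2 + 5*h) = h^6 - h^5 + 8*h^3 - 10*h^2 - 7*h - 2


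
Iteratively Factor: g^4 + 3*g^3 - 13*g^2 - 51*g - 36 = (g + 1)*(g^3 + 2*g^2 - 15*g - 36) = (g + 1)*(g + 3)*(g^2 - g - 12) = (g - 4)*(g + 1)*(g + 3)*(g + 3)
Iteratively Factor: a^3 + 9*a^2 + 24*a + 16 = (a + 1)*(a^2 + 8*a + 16) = (a + 1)*(a + 4)*(a + 4)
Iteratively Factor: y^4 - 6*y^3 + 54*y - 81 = (y + 3)*(y^3 - 9*y^2 + 27*y - 27) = (y - 3)*(y + 3)*(y^2 - 6*y + 9) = (y - 3)^2*(y + 3)*(y - 3)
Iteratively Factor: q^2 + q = (q + 1)*(q)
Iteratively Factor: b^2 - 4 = (b - 2)*(b + 2)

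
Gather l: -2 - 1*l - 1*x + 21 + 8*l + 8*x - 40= 7*l + 7*x - 21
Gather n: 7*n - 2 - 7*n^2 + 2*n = -7*n^2 + 9*n - 2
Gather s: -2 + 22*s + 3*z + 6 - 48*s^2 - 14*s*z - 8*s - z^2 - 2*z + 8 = -48*s^2 + s*(14 - 14*z) - z^2 + z + 12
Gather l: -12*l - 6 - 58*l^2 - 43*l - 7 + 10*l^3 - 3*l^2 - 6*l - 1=10*l^3 - 61*l^2 - 61*l - 14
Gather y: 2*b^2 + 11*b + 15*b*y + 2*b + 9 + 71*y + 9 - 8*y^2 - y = 2*b^2 + 13*b - 8*y^2 + y*(15*b + 70) + 18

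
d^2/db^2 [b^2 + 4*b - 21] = 2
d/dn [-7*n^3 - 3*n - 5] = -21*n^2 - 3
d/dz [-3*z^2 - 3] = -6*z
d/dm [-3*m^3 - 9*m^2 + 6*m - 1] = -9*m^2 - 18*m + 6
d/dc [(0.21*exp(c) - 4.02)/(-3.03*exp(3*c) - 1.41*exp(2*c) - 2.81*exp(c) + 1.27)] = (1.2726*exp(3*c) - 36.2457*exp(2*c) - 11.3364*exp(c) - 11.0295)*exp(c)/(9.1809*exp(6*c) + 8.5446*exp(5*c) + 19.0167*exp(4*c) + 0.228000000000001*exp(3*c) + 4.3147*exp(2*c) - 7.1374*exp(c) + 1.6129)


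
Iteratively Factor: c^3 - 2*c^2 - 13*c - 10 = (c + 1)*(c^2 - 3*c - 10) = (c - 5)*(c + 1)*(c + 2)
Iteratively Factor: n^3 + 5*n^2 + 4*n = (n + 4)*(n^2 + n) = (n + 1)*(n + 4)*(n)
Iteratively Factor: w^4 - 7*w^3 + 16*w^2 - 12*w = (w - 2)*(w^3 - 5*w^2 + 6*w) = w*(w - 2)*(w^2 - 5*w + 6) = w*(w - 3)*(w - 2)*(w - 2)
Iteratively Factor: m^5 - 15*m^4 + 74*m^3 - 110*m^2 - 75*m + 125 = (m + 1)*(m^4 - 16*m^3 + 90*m^2 - 200*m + 125) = (m - 1)*(m + 1)*(m^3 - 15*m^2 + 75*m - 125) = (m - 5)*(m - 1)*(m + 1)*(m^2 - 10*m + 25) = (m - 5)^2*(m - 1)*(m + 1)*(m - 5)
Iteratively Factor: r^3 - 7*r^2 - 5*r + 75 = (r + 3)*(r^2 - 10*r + 25) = (r - 5)*(r + 3)*(r - 5)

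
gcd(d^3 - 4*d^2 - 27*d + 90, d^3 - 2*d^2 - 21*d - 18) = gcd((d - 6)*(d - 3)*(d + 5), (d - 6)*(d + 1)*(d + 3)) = d - 6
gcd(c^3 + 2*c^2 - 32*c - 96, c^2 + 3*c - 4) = c + 4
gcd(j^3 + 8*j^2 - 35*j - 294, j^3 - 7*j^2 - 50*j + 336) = j^2 + j - 42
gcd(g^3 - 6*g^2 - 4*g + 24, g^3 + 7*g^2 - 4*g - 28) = g^2 - 4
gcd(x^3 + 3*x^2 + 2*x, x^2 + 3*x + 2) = x^2 + 3*x + 2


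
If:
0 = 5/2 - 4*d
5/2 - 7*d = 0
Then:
No Solution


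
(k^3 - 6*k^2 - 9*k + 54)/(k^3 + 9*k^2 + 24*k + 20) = (k^3 - 6*k^2 - 9*k + 54)/(k^3 + 9*k^2 + 24*k + 20)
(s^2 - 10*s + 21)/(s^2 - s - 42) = (s - 3)/(s + 6)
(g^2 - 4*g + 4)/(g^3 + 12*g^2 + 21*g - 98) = (g - 2)/(g^2 + 14*g + 49)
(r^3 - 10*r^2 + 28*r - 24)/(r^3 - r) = (r^3 - 10*r^2 + 28*r - 24)/(r^3 - r)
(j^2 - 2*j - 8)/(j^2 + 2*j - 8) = (j^2 - 2*j - 8)/(j^2 + 2*j - 8)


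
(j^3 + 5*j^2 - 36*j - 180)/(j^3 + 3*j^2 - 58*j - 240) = (j - 6)/(j - 8)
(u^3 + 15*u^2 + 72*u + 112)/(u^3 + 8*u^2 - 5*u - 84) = (u + 4)/(u - 3)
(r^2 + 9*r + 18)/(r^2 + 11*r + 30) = (r + 3)/(r + 5)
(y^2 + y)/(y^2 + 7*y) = (y + 1)/(y + 7)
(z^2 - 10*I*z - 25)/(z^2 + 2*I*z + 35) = (z - 5*I)/(z + 7*I)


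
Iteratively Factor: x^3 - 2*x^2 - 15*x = (x + 3)*(x^2 - 5*x) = (x - 5)*(x + 3)*(x)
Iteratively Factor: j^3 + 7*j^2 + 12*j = (j + 3)*(j^2 + 4*j) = (j + 3)*(j + 4)*(j)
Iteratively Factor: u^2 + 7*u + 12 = (u + 4)*(u + 3)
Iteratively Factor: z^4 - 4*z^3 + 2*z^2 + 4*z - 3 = (z + 1)*(z^3 - 5*z^2 + 7*z - 3) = (z - 3)*(z + 1)*(z^2 - 2*z + 1) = (z - 3)*(z - 1)*(z + 1)*(z - 1)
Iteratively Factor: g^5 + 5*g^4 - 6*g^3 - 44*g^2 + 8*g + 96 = (g + 4)*(g^4 + g^3 - 10*g^2 - 4*g + 24) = (g + 3)*(g + 4)*(g^3 - 2*g^2 - 4*g + 8) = (g - 2)*(g + 3)*(g + 4)*(g^2 - 4) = (g - 2)^2*(g + 3)*(g + 4)*(g + 2)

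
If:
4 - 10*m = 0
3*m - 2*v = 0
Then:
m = 2/5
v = 3/5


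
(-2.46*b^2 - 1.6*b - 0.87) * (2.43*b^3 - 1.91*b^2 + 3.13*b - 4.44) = -5.9778*b^5 + 0.8106*b^4 - 6.7579*b^3 + 7.5761*b^2 + 4.3809*b + 3.8628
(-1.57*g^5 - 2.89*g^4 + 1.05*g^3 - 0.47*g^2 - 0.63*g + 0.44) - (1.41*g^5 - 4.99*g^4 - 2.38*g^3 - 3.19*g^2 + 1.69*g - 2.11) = -2.98*g^5 + 2.1*g^4 + 3.43*g^3 + 2.72*g^2 - 2.32*g + 2.55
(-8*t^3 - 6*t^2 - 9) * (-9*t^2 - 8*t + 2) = 72*t^5 + 118*t^4 + 32*t^3 + 69*t^2 + 72*t - 18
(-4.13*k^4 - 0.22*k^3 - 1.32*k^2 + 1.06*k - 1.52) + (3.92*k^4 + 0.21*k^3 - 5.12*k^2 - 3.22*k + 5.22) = -0.21*k^4 - 0.01*k^3 - 6.44*k^2 - 2.16*k + 3.7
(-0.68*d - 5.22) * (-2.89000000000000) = 1.9652*d + 15.0858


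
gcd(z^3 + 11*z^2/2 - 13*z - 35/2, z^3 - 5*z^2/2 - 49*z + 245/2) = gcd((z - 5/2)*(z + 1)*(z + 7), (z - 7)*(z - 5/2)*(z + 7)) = z^2 + 9*z/2 - 35/2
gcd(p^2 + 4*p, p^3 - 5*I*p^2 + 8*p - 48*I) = 1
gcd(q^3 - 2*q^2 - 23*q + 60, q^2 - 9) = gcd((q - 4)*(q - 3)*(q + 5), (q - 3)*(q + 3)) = q - 3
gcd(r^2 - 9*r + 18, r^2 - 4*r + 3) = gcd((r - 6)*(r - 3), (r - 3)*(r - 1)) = r - 3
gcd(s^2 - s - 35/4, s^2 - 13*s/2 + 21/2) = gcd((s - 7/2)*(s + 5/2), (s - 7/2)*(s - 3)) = s - 7/2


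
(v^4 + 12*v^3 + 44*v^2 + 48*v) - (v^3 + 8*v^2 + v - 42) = v^4 + 11*v^3 + 36*v^2 + 47*v + 42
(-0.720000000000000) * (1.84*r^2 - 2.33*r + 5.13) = -1.3248*r^2 + 1.6776*r - 3.6936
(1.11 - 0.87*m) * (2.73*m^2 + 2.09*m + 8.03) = -2.3751*m^3 + 1.212*m^2 - 4.6662*m + 8.9133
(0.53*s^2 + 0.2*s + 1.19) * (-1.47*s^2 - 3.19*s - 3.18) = -0.7791*s^4 - 1.9847*s^3 - 4.0727*s^2 - 4.4321*s - 3.7842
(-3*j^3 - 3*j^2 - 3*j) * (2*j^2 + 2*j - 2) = -6*j^5 - 12*j^4 - 6*j^3 + 6*j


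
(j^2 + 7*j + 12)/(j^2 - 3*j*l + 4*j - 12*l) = (j + 3)/(j - 3*l)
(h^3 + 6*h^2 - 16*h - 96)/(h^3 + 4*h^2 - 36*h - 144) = (h - 4)/(h - 6)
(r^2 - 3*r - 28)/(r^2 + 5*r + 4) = (r - 7)/(r + 1)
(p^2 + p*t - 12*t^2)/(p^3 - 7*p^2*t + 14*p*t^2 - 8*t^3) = (p^2 + p*t - 12*t^2)/(p^3 - 7*p^2*t + 14*p*t^2 - 8*t^3)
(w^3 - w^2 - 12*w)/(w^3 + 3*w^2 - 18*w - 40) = w*(w + 3)/(w^2 + 7*w + 10)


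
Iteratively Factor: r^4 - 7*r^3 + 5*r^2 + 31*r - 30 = (r - 1)*(r^3 - 6*r^2 - r + 30) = (r - 3)*(r - 1)*(r^2 - 3*r - 10) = (r - 3)*(r - 1)*(r + 2)*(r - 5)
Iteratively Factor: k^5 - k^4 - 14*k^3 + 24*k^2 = (k - 3)*(k^4 + 2*k^3 - 8*k^2) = (k - 3)*(k + 4)*(k^3 - 2*k^2) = k*(k - 3)*(k + 4)*(k^2 - 2*k) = k*(k - 3)*(k - 2)*(k + 4)*(k)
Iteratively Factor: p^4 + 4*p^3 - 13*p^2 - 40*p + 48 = (p - 1)*(p^3 + 5*p^2 - 8*p - 48) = (p - 1)*(p + 4)*(p^2 + p - 12) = (p - 1)*(p + 4)^2*(p - 3)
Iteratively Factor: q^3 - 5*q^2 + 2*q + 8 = (q - 4)*(q^2 - q - 2) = (q - 4)*(q - 2)*(q + 1)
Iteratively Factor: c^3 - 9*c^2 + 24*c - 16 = (c - 4)*(c^2 - 5*c + 4) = (c - 4)*(c - 1)*(c - 4)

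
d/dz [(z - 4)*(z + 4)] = 2*z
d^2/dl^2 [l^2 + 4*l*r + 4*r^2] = 2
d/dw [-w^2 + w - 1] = 1 - 2*w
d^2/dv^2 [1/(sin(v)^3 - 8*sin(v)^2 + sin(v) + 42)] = (-9*sin(v)^6 + 88*sin(v)^5 - 246*sin(v)^4 + 274*sin(v)^3 - 955*sin(v)^2 - 258*sin(v) + 674)/(sin(v)^3 - 8*sin(v)^2 + sin(v) + 42)^3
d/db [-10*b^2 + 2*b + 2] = 2 - 20*b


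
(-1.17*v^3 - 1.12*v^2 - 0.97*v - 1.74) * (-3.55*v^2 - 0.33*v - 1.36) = 4.1535*v^5 + 4.3621*v^4 + 5.4043*v^3 + 8.0203*v^2 + 1.8934*v + 2.3664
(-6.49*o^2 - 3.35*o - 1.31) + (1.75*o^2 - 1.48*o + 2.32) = -4.74*o^2 - 4.83*o + 1.01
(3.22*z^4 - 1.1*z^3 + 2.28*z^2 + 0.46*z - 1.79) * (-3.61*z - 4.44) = -11.6242*z^5 - 10.3258*z^4 - 3.3468*z^3 - 11.7838*z^2 + 4.4195*z + 7.9476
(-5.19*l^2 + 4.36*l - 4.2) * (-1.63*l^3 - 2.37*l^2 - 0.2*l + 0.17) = 8.4597*l^5 + 5.1935*l^4 - 2.4492*l^3 + 8.1997*l^2 + 1.5812*l - 0.714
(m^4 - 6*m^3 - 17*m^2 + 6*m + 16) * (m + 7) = m^5 + m^4 - 59*m^3 - 113*m^2 + 58*m + 112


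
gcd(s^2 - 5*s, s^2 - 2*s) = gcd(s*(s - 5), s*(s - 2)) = s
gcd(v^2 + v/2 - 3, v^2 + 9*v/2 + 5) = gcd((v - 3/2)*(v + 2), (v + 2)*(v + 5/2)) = v + 2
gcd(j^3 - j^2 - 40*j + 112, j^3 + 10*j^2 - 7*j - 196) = j^2 + 3*j - 28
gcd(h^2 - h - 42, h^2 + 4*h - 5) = 1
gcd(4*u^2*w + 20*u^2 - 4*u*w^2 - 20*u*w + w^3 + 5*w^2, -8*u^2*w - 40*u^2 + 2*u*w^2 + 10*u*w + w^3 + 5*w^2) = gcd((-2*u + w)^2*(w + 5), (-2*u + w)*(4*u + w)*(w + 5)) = 2*u*w + 10*u - w^2 - 5*w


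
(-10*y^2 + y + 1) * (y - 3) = -10*y^3 + 31*y^2 - 2*y - 3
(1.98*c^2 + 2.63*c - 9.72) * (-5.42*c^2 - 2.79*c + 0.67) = -10.7316*c^4 - 19.7788*c^3 + 46.6713*c^2 + 28.8809*c - 6.5124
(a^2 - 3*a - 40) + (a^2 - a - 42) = 2*a^2 - 4*a - 82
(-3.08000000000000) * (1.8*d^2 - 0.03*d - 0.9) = -5.544*d^2 + 0.0924*d + 2.772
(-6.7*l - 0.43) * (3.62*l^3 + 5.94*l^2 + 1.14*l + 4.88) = -24.254*l^4 - 41.3546*l^3 - 10.1922*l^2 - 33.1862*l - 2.0984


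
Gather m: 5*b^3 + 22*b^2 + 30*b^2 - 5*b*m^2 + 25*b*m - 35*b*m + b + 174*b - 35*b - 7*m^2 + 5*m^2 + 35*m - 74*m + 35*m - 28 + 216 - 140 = 5*b^3 + 52*b^2 + 140*b + m^2*(-5*b - 2) + m*(-10*b - 4) + 48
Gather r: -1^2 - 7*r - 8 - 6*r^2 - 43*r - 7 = -6*r^2 - 50*r - 16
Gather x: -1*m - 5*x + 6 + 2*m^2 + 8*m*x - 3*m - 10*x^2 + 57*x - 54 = 2*m^2 - 4*m - 10*x^2 + x*(8*m + 52) - 48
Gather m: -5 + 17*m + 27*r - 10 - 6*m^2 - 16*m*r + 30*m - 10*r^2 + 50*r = -6*m^2 + m*(47 - 16*r) - 10*r^2 + 77*r - 15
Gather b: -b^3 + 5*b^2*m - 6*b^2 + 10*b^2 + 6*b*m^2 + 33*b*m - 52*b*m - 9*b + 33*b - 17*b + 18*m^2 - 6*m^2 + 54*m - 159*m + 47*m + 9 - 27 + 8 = -b^3 + b^2*(5*m + 4) + b*(6*m^2 - 19*m + 7) + 12*m^2 - 58*m - 10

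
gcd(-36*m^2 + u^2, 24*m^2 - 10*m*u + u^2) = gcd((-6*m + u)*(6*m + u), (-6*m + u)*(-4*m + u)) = -6*m + u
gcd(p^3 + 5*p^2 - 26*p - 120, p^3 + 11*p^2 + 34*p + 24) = p^2 + 10*p + 24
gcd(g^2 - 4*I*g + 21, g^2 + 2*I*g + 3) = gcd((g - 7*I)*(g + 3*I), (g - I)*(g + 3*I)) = g + 3*I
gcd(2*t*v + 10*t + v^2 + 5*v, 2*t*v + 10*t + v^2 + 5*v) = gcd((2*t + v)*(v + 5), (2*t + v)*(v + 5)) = 2*t*v + 10*t + v^2 + 5*v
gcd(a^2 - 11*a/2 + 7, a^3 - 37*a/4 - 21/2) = a - 7/2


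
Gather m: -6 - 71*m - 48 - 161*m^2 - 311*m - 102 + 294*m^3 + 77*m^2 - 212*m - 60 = 294*m^3 - 84*m^2 - 594*m - 216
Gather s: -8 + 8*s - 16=8*s - 24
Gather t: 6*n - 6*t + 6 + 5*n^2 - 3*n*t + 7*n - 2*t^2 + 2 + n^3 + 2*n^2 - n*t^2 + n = n^3 + 7*n^2 + 14*n + t^2*(-n - 2) + t*(-3*n - 6) + 8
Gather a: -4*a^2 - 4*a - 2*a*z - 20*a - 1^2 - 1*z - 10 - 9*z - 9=-4*a^2 + a*(-2*z - 24) - 10*z - 20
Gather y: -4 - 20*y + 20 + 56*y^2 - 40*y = 56*y^2 - 60*y + 16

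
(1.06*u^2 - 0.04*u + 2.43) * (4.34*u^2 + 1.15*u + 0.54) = 4.6004*u^4 + 1.0454*u^3 + 11.0726*u^2 + 2.7729*u + 1.3122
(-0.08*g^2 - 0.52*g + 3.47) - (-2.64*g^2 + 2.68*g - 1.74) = 2.56*g^2 - 3.2*g + 5.21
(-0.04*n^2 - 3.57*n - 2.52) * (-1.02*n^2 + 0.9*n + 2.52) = 0.0408*n^4 + 3.6054*n^3 - 0.7434*n^2 - 11.2644*n - 6.3504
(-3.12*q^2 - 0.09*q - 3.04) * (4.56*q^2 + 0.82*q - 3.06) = -14.2272*q^4 - 2.9688*q^3 - 4.389*q^2 - 2.2174*q + 9.3024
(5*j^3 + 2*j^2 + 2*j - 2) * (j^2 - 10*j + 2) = 5*j^5 - 48*j^4 - 8*j^3 - 18*j^2 + 24*j - 4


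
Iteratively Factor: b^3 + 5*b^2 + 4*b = (b + 4)*(b^2 + b) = b*(b + 4)*(b + 1)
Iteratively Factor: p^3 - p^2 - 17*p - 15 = (p - 5)*(p^2 + 4*p + 3) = (p - 5)*(p + 1)*(p + 3)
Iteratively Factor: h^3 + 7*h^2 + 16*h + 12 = (h + 2)*(h^2 + 5*h + 6) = (h + 2)^2*(h + 3)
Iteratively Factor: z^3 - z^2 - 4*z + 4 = (z - 2)*(z^2 + z - 2) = (z - 2)*(z + 2)*(z - 1)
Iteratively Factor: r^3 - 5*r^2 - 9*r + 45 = (r + 3)*(r^2 - 8*r + 15) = (r - 5)*(r + 3)*(r - 3)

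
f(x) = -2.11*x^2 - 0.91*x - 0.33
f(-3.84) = -27.95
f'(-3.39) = 13.40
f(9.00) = -179.43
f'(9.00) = -38.89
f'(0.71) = -3.91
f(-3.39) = -21.49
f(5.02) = -58.07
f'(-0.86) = 2.72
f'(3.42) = -15.34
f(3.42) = -28.12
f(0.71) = -2.04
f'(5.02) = -22.09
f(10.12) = -225.63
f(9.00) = -179.43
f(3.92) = -36.32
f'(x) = -4.22*x - 0.91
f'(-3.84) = 15.29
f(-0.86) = -1.11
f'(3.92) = -17.45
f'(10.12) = -43.62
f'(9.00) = -38.89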